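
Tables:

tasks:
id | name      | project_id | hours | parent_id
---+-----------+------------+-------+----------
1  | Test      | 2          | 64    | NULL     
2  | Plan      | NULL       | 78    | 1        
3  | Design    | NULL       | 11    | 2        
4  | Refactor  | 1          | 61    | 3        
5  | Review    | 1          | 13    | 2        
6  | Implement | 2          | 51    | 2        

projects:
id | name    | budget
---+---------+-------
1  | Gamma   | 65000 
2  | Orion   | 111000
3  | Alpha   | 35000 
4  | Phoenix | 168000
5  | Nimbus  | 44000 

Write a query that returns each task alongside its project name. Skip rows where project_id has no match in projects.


INNER JOIN keeps only tasks rows whose project_id matches an id in projects. Walk through each task:
  - task 1 (Test): project_id=2 -> matches Orion
  - task 2 (Plan): project_id=NULL, no match -> dropped
  - task 3 (Design): project_id=NULL, no match -> dropped
  - task 4 (Refactor): project_id=1 -> matches Gamma
  - task 5 (Review): project_id=1 -> matches Gamma
  - task 6 (Implement): project_id=2 -> matches Orion
So 2 of 6 rows are dropped.

SQL:
SELECT a.name, b.name AS project
FROM tasks a
INNER JOIN projects b ON a.project_id = b.id

Result:
name      | project
----------+--------
Test      | Orion  
Refactor  | Gamma  
Review    | Gamma  
Implement | Orion  


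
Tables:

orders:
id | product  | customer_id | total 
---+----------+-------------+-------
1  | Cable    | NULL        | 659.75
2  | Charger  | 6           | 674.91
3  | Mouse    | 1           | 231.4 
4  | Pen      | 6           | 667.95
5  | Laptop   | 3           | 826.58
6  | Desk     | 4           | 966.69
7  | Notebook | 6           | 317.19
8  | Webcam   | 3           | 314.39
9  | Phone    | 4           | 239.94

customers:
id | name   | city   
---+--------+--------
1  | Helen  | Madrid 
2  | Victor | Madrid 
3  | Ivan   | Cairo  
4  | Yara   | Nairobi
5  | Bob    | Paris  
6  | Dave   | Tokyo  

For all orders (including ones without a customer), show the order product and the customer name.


LEFT JOIN keeps every row from orders (the left table); where customer_id has no match in customers, the customer columns become NULL. Walk through each order:
  - order 1 (Cable): customer_id=NULL, no match -> kept with NULL
  - order 2 (Charger): customer_id=6 -> matches Dave
  - order 3 (Mouse): customer_id=1 -> matches Helen
  - order 4 (Pen): customer_id=6 -> matches Dave
  - order 5 (Laptop): customer_id=3 -> matches Ivan
  - order 6 (Desk): customer_id=4 -> matches Yara
  - order 7 (Notebook): customer_id=6 -> matches Dave
  - order 8 (Webcam): customer_id=3 -> matches Ivan
  - order 9 (Phone): customer_id=4 -> matches Yara
All 9 rows appear; 1 has NULL customer.

SQL:
SELECT a.product, b.name AS customer
FROM orders a
LEFT JOIN customers b ON a.customer_id = b.id

Result:
product  | customer
---------+---------
Cable    | NULL    
Charger  | Dave    
Mouse    | Helen   
Pen      | Dave    
Laptop   | Ivan    
Desk     | Yara    
Notebook | Dave    
Webcam   | Ivan    
Phone    | Yara    


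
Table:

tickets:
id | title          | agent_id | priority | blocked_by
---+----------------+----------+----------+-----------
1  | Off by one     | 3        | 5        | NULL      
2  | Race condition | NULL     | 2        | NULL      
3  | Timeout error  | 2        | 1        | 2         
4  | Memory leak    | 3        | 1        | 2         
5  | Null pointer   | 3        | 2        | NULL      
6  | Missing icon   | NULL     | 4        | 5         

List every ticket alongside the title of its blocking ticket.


This is a self-join: tickets is joined to a second copy of itself, matching each row's blocked_by to another row's id. Use LEFT JOIN so rows with blocked_by=NULL are kept.
  - ticket 1 (Off by one): blocked_by=NULL -> NULL
  - ticket 2 (Race condition): blocked_by=NULL -> NULL
  - ticket 3 (Timeout error): blocked_by=2 -> Race condition
  - ticket 4 (Memory leak): blocked_by=2 -> Race condition
  - ticket 5 (Null pointer): blocked_by=NULL -> NULL
  - ticket 6 (Missing icon): blocked_by=5 -> Null pointer

SQL:
SELECT a.title AS item, b.title AS blocked_by
FROM tickets a
LEFT JOIN tickets b ON a.blocked_by = b.id

Result:
item           | blocked_by    
---------------+---------------
Off by one     | NULL          
Race condition | NULL          
Timeout error  | Race condition
Memory leak    | Race condition
Null pointer   | NULL          
Missing icon   | Null pointer  


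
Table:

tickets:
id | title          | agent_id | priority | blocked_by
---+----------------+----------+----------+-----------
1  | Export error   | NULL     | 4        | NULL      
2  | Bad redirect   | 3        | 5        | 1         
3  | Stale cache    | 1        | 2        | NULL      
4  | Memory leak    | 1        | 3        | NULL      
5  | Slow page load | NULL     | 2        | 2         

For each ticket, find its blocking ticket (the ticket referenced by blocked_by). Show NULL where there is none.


This is a self-join: tickets is joined to a second copy of itself, matching each row's blocked_by to another row's id. Use LEFT JOIN so rows with blocked_by=NULL are kept.
  - ticket 1 (Export error): blocked_by=NULL -> NULL
  - ticket 2 (Bad redirect): blocked_by=1 -> Export error
  - ticket 3 (Stale cache): blocked_by=NULL -> NULL
  - ticket 4 (Memory leak): blocked_by=NULL -> NULL
  - ticket 5 (Slow page load): blocked_by=2 -> Bad redirect

SQL:
SELECT a.title AS item, b.title AS blocked_by
FROM tickets a
LEFT JOIN tickets b ON a.blocked_by = b.id

Result:
item           | blocked_by  
---------------+-------------
Export error   | NULL        
Bad redirect   | Export error
Stale cache    | NULL        
Memory leak    | NULL        
Slow page load | Bad redirect


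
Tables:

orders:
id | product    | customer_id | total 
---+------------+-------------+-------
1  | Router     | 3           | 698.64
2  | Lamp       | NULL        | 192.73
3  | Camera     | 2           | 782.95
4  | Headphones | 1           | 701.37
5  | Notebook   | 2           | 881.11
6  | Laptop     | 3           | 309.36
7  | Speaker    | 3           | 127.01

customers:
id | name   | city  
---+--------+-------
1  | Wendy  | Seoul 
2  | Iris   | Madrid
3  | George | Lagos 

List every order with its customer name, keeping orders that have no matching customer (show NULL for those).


LEFT JOIN keeps every row from orders (the left table); where customer_id has no match in customers, the customer columns become NULL. Walk through each order:
  - order 1 (Router): customer_id=3 -> matches George
  - order 2 (Lamp): customer_id=NULL, no match -> kept with NULL
  - order 3 (Camera): customer_id=2 -> matches Iris
  - order 4 (Headphones): customer_id=1 -> matches Wendy
  - order 5 (Notebook): customer_id=2 -> matches Iris
  - order 6 (Laptop): customer_id=3 -> matches George
  - order 7 (Speaker): customer_id=3 -> matches George
All 7 rows appear; 1 has NULL customer.

SQL:
SELECT a.product, b.name AS customer
FROM orders a
LEFT JOIN customers b ON a.customer_id = b.id

Result:
product    | customer
-----------+---------
Router     | George  
Lamp       | NULL    
Camera     | Iris    
Headphones | Wendy   
Notebook   | Iris    
Laptop     | George  
Speaker    | George  


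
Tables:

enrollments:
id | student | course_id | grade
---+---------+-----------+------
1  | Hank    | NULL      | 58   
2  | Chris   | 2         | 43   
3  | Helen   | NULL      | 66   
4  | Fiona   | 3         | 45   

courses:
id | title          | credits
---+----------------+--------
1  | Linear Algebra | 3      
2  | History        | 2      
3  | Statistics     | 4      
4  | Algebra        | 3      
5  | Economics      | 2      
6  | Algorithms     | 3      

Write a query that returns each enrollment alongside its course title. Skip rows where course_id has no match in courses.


INNER JOIN keeps only enrollments rows whose course_id matches an id in courses. Walk through each enrollment:
  - enrollment 1 (Hank): course_id=NULL, no match -> dropped
  - enrollment 2 (Chris): course_id=2 -> matches History
  - enrollment 3 (Helen): course_id=NULL, no match -> dropped
  - enrollment 4 (Fiona): course_id=3 -> matches Statistics
So 2 of 4 rows are dropped.

SQL:
SELECT a.student, b.title AS course
FROM enrollments a
INNER JOIN courses b ON a.course_id = b.id

Result:
student | course    
--------+-----------
Chris   | History   
Fiona   | Statistics


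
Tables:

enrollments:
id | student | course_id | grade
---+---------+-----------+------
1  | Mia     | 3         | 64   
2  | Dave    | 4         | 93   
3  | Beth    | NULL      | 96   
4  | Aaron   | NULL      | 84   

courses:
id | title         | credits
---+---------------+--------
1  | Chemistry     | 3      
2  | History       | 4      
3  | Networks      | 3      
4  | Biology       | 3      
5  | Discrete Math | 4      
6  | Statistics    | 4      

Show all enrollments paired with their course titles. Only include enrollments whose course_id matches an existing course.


INNER JOIN keeps only enrollments rows whose course_id matches an id in courses. Walk through each enrollment:
  - enrollment 1 (Mia): course_id=3 -> matches Networks
  - enrollment 2 (Dave): course_id=4 -> matches Biology
  - enrollment 3 (Beth): course_id=NULL, no match -> dropped
  - enrollment 4 (Aaron): course_id=NULL, no match -> dropped
So 2 of 4 rows are dropped.

SQL:
SELECT a.student, b.title AS course
FROM enrollments a
INNER JOIN courses b ON a.course_id = b.id

Result:
student | course  
--------+---------
Mia     | Networks
Dave    | Biology 


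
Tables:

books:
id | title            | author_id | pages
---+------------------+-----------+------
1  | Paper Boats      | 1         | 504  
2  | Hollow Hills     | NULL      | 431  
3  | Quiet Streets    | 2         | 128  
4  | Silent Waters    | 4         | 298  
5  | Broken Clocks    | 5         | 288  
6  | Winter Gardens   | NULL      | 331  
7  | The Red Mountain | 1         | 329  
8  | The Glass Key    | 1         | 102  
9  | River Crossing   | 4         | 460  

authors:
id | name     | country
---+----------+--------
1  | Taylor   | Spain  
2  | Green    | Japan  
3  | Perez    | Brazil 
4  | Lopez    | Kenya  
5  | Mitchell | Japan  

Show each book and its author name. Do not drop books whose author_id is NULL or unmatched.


LEFT JOIN keeps every row from books (the left table); where author_id has no match in authors, the author columns become NULL. Walk through each book:
  - book 1 (Paper Boats): author_id=1 -> matches Taylor
  - book 2 (Hollow Hills): author_id=NULL, no match -> kept with NULL
  - book 3 (Quiet Streets): author_id=2 -> matches Green
  - book 4 (Silent Waters): author_id=4 -> matches Lopez
  - book 5 (Broken Clocks): author_id=5 -> matches Mitchell
  - book 6 (Winter Gardens): author_id=NULL, no match -> kept with NULL
  - book 7 (The Red Mountain): author_id=1 -> matches Taylor
  - book 8 (The Glass Key): author_id=1 -> matches Taylor
  - book 9 (River Crossing): author_id=4 -> matches Lopez
All 9 rows appear; 2 have NULL author.

SQL:
SELECT a.title, b.name AS author
FROM books a
LEFT JOIN authors b ON a.author_id = b.id

Result:
title            | author  
-----------------+---------
Paper Boats      | Taylor  
Hollow Hills     | NULL    
Quiet Streets    | Green   
Silent Waters    | Lopez   
Broken Clocks    | Mitchell
Winter Gardens   | NULL    
The Red Mountain | Taylor  
The Glass Key    | Taylor  
River Crossing   | Lopez   


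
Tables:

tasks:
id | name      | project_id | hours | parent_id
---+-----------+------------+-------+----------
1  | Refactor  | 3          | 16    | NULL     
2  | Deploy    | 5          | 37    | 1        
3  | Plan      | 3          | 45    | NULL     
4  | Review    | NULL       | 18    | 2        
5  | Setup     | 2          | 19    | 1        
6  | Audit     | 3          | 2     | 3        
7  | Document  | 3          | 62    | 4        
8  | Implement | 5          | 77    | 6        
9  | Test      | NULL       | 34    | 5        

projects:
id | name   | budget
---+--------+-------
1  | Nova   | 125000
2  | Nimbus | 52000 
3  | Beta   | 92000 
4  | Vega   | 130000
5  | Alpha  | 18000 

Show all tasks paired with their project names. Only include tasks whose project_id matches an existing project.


INNER JOIN keeps only tasks rows whose project_id matches an id in projects. Walk through each task:
  - task 1 (Refactor): project_id=3 -> matches Beta
  - task 2 (Deploy): project_id=5 -> matches Alpha
  - task 3 (Plan): project_id=3 -> matches Beta
  - task 4 (Review): project_id=NULL, no match -> dropped
  - task 5 (Setup): project_id=2 -> matches Nimbus
  - task 6 (Audit): project_id=3 -> matches Beta
  - task 7 (Document): project_id=3 -> matches Beta
  - task 8 (Implement): project_id=5 -> matches Alpha
  - task 9 (Test): project_id=NULL, no match -> dropped
So 2 of 9 rows are dropped.

SQL:
SELECT a.name, b.name AS project
FROM tasks a
INNER JOIN projects b ON a.project_id = b.id

Result:
name      | project
----------+--------
Refactor  | Beta   
Deploy    | Alpha  
Plan      | Beta   
Setup     | Nimbus 
Audit     | Beta   
Document  | Beta   
Implement | Alpha  


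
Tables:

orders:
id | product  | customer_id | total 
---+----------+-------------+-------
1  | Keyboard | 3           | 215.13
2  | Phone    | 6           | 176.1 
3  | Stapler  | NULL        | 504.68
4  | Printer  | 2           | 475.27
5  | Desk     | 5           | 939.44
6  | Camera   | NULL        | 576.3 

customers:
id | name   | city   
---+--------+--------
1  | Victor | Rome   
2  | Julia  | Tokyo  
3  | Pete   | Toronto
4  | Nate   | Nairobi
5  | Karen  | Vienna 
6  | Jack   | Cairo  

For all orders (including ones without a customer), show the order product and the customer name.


LEFT JOIN keeps every row from orders (the left table); where customer_id has no match in customers, the customer columns become NULL. Walk through each order:
  - order 1 (Keyboard): customer_id=3 -> matches Pete
  - order 2 (Phone): customer_id=6 -> matches Jack
  - order 3 (Stapler): customer_id=NULL, no match -> kept with NULL
  - order 4 (Printer): customer_id=2 -> matches Julia
  - order 5 (Desk): customer_id=5 -> matches Karen
  - order 6 (Camera): customer_id=NULL, no match -> kept with NULL
All 6 rows appear; 2 have NULL customer.

SQL:
SELECT a.product, b.name AS customer
FROM orders a
LEFT JOIN customers b ON a.customer_id = b.id

Result:
product  | customer
---------+---------
Keyboard | Pete    
Phone    | Jack    
Stapler  | NULL    
Printer  | Julia   
Desk     | Karen   
Camera   | NULL    


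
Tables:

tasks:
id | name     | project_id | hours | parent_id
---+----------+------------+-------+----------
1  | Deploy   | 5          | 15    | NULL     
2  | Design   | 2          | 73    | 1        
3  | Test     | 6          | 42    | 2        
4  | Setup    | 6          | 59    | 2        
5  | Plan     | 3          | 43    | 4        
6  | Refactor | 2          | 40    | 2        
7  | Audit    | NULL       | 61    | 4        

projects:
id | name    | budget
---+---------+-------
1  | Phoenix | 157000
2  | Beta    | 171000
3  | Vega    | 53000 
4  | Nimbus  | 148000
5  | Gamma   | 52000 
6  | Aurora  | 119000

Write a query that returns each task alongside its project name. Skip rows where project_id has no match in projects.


INNER JOIN keeps only tasks rows whose project_id matches an id in projects. Walk through each task:
  - task 1 (Deploy): project_id=5 -> matches Gamma
  - task 2 (Design): project_id=2 -> matches Beta
  - task 3 (Test): project_id=6 -> matches Aurora
  - task 4 (Setup): project_id=6 -> matches Aurora
  - task 5 (Plan): project_id=3 -> matches Vega
  - task 6 (Refactor): project_id=2 -> matches Beta
  - task 7 (Audit): project_id=NULL, no match -> dropped
So 1 of 7 rows is dropped.

SQL:
SELECT a.name, b.name AS project
FROM tasks a
INNER JOIN projects b ON a.project_id = b.id

Result:
name     | project
---------+--------
Deploy   | Gamma  
Design   | Beta   
Test     | Aurora 
Setup    | Aurora 
Plan     | Vega   
Refactor | Beta   


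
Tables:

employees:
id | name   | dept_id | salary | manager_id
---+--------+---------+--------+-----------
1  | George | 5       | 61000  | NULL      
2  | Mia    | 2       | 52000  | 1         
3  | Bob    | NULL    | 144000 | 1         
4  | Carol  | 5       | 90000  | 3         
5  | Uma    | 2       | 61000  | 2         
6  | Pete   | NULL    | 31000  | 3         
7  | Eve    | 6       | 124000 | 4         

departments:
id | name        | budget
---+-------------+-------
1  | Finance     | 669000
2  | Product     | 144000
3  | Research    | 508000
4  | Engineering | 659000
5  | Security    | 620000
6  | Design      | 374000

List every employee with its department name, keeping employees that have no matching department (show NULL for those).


LEFT JOIN keeps every row from employees (the left table); where dept_id has no match in departments, the department columns become NULL. Walk through each employee:
  - employee 1 (George): dept_id=5 -> matches Security
  - employee 2 (Mia): dept_id=2 -> matches Product
  - employee 3 (Bob): dept_id=NULL, no match -> kept with NULL
  - employee 4 (Carol): dept_id=5 -> matches Security
  - employee 5 (Uma): dept_id=2 -> matches Product
  - employee 6 (Pete): dept_id=NULL, no match -> kept with NULL
  - employee 7 (Eve): dept_id=6 -> matches Design
All 7 rows appear; 2 have NULL department.

SQL:
SELECT a.name, b.name AS department
FROM employees a
LEFT JOIN departments b ON a.dept_id = b.id

Result:
name   | department
-------+-----------
George | Security  
Mia    | Product   
Bob    | NULL      
Carol  | Security  
Uma    | Product   
Pete   | NULL      
Eve    | Design    


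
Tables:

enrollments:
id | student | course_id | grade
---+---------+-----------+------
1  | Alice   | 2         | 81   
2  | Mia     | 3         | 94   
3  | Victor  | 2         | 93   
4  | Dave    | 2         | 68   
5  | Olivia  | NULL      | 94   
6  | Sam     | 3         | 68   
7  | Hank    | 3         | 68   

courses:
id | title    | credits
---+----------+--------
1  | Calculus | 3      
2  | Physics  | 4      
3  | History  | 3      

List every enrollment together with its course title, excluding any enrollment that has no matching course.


INNER JOIN keeps only enrollments rows whose course_id matches an id in courses. Walk through each enrollment:
  - enrollment 1 (Alice): course_id=2 -> matches Physics
  - enrollment 2 (Mia): course_id=3 -> matches History
  - enrollment 3 (Victor): course_id=2 -> matches Physics
  - enrollment 4 (Dave): course_id=2 -> matches Physics
  - enrollment 5 (Olivia): course_id=NULL, no match -> dropped
  - enrollment 6 (Sam): course_id=3 -> matches History
  - enrollment 7 (Hank): course_id=3 -> matches History
So 1 of 7 rows is dropped.

SQL:
SELECT a.student, b.title AS course
FROM enrollments a
INNER JOIN courses b ON a.course_id = b.id

Result:
student | course 
--------+--------
Alice   | Physics
Mia     | History
Victor  | Physics
Dave    | Physics
Sam     | History
Hank    | History


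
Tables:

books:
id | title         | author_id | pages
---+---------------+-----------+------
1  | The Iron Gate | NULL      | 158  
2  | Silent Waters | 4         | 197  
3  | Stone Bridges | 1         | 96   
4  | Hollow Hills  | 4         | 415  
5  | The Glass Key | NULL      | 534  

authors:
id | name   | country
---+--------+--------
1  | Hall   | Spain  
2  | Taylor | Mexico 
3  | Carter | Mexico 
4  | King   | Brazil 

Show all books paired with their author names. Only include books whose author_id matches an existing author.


INNER JOIN keeps only books rows whose author_id matches an id in authors. Walk through each book:
  - book 1 (The Iron Gate): author_id=NULL, no match -> dropped
  - book 2 (Silent Waters): author_id=4 -> matches King
  - book 3 (Stone Bridges): author_id=1 -> matches Hall
  - book 4 (Hollow Hills): author_id=4 -> matches King
  - book 5 (The Glass Key): author_id=NULL, no match -> dropped
So 2 of 5 rows are dropped.

SQL:
SELECT a.title, b.name AS author
FROM books a
INNER JOIN authors b ON a.author_id = b.id

Result:
title         | author
--------------+-------
Silent Waters | King  
Stone Bridges | Hall  
Hollow Hills  | King  


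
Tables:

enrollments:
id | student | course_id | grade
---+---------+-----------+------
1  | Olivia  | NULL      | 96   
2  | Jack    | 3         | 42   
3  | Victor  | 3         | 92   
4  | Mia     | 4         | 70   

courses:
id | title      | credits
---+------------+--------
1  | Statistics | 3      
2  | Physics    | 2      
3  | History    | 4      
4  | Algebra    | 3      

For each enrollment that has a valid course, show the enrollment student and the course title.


INNER JOIN keeps only enrollments rows whose course_id matches an id in courses. Walk through each enrollment:
  - enrollment 1 (Olivia): course_id=NULL, no match -> dropped
  - enrollment 2 (Jack): course_id=3 -> matches History
  - enrollment 3 (Victor): course_id=3 -> matches History
  - enrollment 4 (Mia): course_id=4 -> matches Algebra
So 1 of 4 rows is dropped.

SQL:
SELECT a.student, b.title AS course
FROM enrollments a
INNER JOIN courses b ON a.course_id = b.id

Result:
student | course 
--------+--------
Jack    | History
Victor  | History
Mia     | Algebra


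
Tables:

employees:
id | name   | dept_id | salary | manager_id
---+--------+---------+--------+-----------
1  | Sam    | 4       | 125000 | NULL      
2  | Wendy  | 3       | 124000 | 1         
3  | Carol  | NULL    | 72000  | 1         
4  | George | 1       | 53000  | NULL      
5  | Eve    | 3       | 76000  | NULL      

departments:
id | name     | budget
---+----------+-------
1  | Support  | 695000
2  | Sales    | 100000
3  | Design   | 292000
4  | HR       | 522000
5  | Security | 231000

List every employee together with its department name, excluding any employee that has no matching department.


INNER JOIN keeps only employees rows whose dept_id matches an id in departments. Walk through each employee:
  - employee 1 (Sam): dept_id=4 -> matches HR
  - employee 2 (Wendy): dept_id=3 -> matches Design
  - employee 3 (Carol): dept_id=NULL, no match -> dropped
  - employee 4 (George): dept_id=1 -> matches Support
  - employee 5 (Eve): dept_id=3 -> matches Design
So 1 of 5 rows is dropped.

SQL:
SELECT a.name, b.name AS department
FROM employees a
INNER JOIN departments b ON a.dept_id = b.id

Result:
name   | department
-------+-----------
Sam    | HR        
Wendy  | Design    
George | Support   
Eve    | Design    


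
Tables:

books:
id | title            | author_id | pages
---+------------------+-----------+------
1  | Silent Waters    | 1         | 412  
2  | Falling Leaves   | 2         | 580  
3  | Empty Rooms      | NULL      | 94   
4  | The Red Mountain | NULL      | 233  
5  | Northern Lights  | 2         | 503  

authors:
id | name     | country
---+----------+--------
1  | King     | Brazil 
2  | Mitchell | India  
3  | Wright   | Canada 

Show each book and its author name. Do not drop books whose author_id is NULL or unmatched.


LEFT JOIN keeps every row from books (the left table); where author_id has no match in authors, the author columns become NULL. Walk through each book:
  - book 1 (Silent Waters): author_id=1 -> matches King
  - book 2 (Falling Leaves): author_id=2 -> matches Mitchell
  - book 3 (Empty Rooms): author_id=NULL, no match -> kept with NULL
  - book 4 (The Red Mountain): author_id=NULL, no match -> kept with NULL
  - book 5 (Northern Lights): author_id=2 -> matches Mitchell
All 5 rows appear; 2 have NULL author.

SQL:
SELECT a.title, b.name AS author
FROM books a
LEFT JOIN authors b ON a.author_id = b.id

Result:
title            | author  
-----------------+---------
Silent Waters    | King    
Falling Leaves   | Mitchell
Empty Rooms      | NULL    
The Red Mountain | NULL    
Northern Lights  | Mitchell


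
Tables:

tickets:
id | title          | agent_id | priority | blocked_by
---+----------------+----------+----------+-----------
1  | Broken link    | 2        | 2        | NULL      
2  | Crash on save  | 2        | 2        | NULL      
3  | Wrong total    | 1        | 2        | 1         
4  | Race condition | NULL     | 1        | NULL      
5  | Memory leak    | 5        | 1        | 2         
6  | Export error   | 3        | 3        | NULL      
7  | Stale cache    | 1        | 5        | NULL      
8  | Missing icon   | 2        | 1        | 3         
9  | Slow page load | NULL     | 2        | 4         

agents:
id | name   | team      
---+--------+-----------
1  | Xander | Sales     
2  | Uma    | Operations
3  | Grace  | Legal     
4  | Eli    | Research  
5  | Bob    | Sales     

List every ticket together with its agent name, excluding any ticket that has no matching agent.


INNER JOIN keeps only tickets rows whose agent_id matches an id in agents. Walk through each ticket:
  - ticket 1 (Broken link): agent_id=2 -> matches Uma
  - ticket 2 (Crash on save): agent_id=2 -> matches Uma
  - ticket 3 (Wrong total): agent_id=1 -> matches Xander
  - ticket 4 (Race condition): agent_id=NULL, no match -> dropped
  - ticket 5 (Memory leak): agent_id=5 -> matches Bob
  - ticket 6 (Export error): agent_id=3 -> matches Grace
  - ticket 7 (Stale cache): agent_id=1 -> matches Xander
  - ticket 8 (Missing icon): agent_id=2 -> matches Uma
  - ticket 9 (Slow page load): agent_id=NULL, no match -> dropped
So 2 of 9 rows are dropped.

SQL:
SELECT a.title, b.name AS agent
FROM tickets a
INNER JOIN agents b ON a.agent_id = b.id

Result:
title         | agent 
--------------+-------
Broken link   | Uma   
Crash on save | Uma   
Wrong total   | Xander
Memory leak   | Bob   
Export error  | Grace 
Stale cache   | Xander
Missing icon  | Uma   


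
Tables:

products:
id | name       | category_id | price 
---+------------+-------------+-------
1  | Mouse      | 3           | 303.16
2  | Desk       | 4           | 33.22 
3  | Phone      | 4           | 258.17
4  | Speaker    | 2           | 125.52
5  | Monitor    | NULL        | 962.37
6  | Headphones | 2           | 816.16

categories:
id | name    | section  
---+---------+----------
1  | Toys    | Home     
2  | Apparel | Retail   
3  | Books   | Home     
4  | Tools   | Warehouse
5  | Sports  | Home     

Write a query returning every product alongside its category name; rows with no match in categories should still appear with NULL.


LEFT JOIN keeps every row from products (the left table); where category_id has no match in categories, the category columns become NULL. Walk through each product:
  - product 1 (Mouse): category_id=3 -> matches Books
  - product 2 (Desk): category_id=4 -> matches Tools
  - product 3 (Phone): category_id=4 -> matches Tools
  - product 4 (Speaker): category_id=2 -> matches Apparel
  - product 5 (Monitor): category_id=NULL, no match -> kept with NULL
  - product 6 (Headphones): category_id=2 -> matches Apparel
All 6 rows appear; 1 has NULL category.

SQL:
SELECT a.name, b.name AS category
FROM products a
LEFT JOIN categories b ON a.category_id = b.id

Result:
name       | category
-----------+---------
Mouse      | Books   
Desk       | Tools   
Phone      | Tools   
Speaker    | Apparel 
Monitor    | NULL    
Headphones | Apparel 


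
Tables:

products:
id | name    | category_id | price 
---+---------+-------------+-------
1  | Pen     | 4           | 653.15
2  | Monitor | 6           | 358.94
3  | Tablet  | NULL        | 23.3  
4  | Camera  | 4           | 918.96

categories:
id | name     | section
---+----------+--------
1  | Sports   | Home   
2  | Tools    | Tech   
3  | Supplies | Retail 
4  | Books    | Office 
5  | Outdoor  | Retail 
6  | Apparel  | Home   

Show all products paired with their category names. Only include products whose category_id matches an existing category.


INNER JOIN keeps only products rows whose category_id matches an id in categories. Walk through each product:
  - product 1 (Pen): category_id=4 -> matches Books
  - product 2 (Monitor): category_id=6 -> matches Apparel
  - product 3 (Tablet): category_id=NULL, no match -> dropped
  - product 4 (Camera): category_id=4 -> matches Books
So 1 of 4 rows is dropped.

SQL:
SELECT a.name, b.name AS category
FROM products a
INNER JOIN categories b ON a.category_id = b.id

Result:
name    | category
--------+---------
Pen     | Books   
Monitor | Apparel 
Camera  | Books   


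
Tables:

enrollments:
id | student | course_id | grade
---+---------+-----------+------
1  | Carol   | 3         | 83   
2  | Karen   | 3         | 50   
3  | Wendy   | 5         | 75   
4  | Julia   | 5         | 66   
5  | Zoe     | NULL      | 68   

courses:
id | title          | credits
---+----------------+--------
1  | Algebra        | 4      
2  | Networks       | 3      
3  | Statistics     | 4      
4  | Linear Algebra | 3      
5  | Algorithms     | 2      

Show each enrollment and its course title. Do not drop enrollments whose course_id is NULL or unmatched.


LEFT JOIN keeps every row from enrollments (the left table); where course_id has no match in courses, the course columns become NULL. Walk through each enrollment:
  - enrollment 1 (Carol): course_id=3 -> matches Statistics
  - enrollment 2 (Karen): course_id=3 -> matches Statistics
  - enrollment 3 (Wendy): course_id=5 -> matches Algorithms
  - enrollment 4 (Julia): course_id=5 -> matches Algorithms
  - enrollment 5 (Zoe): course_id=NULL, no match -> kept with NULL
All 5 rows appear; 1 has NULL course.

SQL:
SELECT a.student, b.title AS course
FROM enrollments a
LEFT JOIN courses b ON a.course_id = b.id

Result:
student | course    
--------+-----------
Carol   | Statistics
Karen   | Statistics
Wendy   | Algorithms
Julia   | Algorithms
Zoe     | NULL      


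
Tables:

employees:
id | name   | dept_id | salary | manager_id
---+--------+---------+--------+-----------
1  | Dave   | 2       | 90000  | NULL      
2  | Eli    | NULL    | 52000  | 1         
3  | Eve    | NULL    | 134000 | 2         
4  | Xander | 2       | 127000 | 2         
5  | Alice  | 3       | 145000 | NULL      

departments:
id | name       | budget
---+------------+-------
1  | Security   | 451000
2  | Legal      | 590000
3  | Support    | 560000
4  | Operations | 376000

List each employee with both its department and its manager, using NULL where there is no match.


Two LEFT JOINs from the same base table employees: one to departments via dept_id, one to employees itself via manager_id. Both are LEFT so every employee is preserved.
Match against departments:
  - employee 1 (Dave): dept_id=2 -> matches Legal
  - employee 2 (Eli): dept_id=NULL, no match -> kept with NULL
  - employee 3 (Eve): dept_id=NULL, no match -> kept with NULL
  - employee 4 (Xander): dept_id=2 -> matches Legal
  - employee 5 (Alice): dept_id=3 -> matches Support
Match against employees (self):
  - employee 1 (Dave): manager_id=NULL -> NULL
  - employee 2 (Eli): manager_id=1 -> Dave
  - employee 3 (Eve): manager_id=2 -> Eli
  - employee 4 (Xander): manager_id=2 -> Eli
  - employee 5 (Alice): manager_id=NULL -> NULL

SQL:
SELECT a.name, b.name AS department, c.name AS manager
FROM employees a
LEFT JOIN departments b ON a.dept_id = b.id
LEFT JOIN employees c ON a.manager_id = c.id

Result:
name   | department | manager
-------+------------+--------
Dave   | Legal      | NULL   
Eli    | NULL       | Dave   
Eve    | NULL       | Eli    
Xander | Legal      | Eli    
Alice  | Support    | NULL   


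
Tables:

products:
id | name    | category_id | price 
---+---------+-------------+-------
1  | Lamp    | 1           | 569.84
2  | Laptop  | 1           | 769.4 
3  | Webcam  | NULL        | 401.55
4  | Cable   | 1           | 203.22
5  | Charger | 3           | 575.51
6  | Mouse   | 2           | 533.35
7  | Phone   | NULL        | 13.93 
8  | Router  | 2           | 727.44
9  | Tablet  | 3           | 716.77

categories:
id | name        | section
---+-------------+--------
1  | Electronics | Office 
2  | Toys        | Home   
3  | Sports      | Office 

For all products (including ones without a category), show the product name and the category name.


LEFT JOIN keeps every row from products (the left table); where category_id has no match in categories, the category columns become NULL. Walk through each product:
  - product 1 (Lamp): category_id=1 -> matches Electronics
  - product 2 (Laptop): category_id=1 -> matches Electronics
  - product 3 (Webcam): category_id=NULL, no match -> kept with NULL
  - product 4 (Cable): category_id=1 -> matches Electronics
  - product 5 (Charger): category_id=3 -> matches Sports
  - product 6 (Mouse): category_id=2 -> matches Toys
  - product 7 (Phone): category_id=NULL, no match -> kept with NULL
  - product 8 (Router): category_id=2 -> matches Toys
  - product 9 (Tablet): category_id=3 -> matches Sports
All 9 rows appear; 2 have NULL category.

SQL:
SELECT a.name, b.name AS category
FROM products a
LEFT JOIN categories b ON a.category_id = b.id

Result:
name    | category   
--------+------------
Lamp    | Electronics
Laptop  | Electronics
Webcam  | NULL       
Cable   | Electronics
Charger | Sports     
Mouse   | Toys       
Phone   | NULL       
Router  | Toys       
Tablet  | Sports     


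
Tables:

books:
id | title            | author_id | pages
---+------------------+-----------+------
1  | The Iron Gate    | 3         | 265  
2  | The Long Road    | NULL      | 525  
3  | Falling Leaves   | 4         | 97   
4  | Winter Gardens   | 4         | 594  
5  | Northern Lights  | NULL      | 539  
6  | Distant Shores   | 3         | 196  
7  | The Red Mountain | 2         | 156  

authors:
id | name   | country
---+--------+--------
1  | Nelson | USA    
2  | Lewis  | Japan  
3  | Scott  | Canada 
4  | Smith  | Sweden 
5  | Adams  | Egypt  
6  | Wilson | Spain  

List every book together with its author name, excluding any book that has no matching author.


INNER JOIN keeps only books rows whose author_id matches an id in authors. Walk through each book:
  - book 1 (The Iron Gate): author_id=3 -> matches Scott
  - book 2 (The Long Road): author_id=NULL, no match -> dropped
  - book 3 (Falling Leaves): author_id=4 -> matches Smith
  - book 4 (Winter Gardens): author_id=4 -> matches Smith
  - book 5 (Northern Lights): author_id=NULL, no match -> dropped
  - book 6 (Distant Shores): author_id=3 -> matches Scott
  - book 7 (The Red Mountain): author_id=2 -> matches Lewis
So 2 of 7 rows are dropped.

SQL:
SELECT a.title, b.name AS author
FROM books a
INNER JOIN authors b ON a.author_id = b.id

Result:
title            | author
-----------------+-------
The Iron Gate    | Scott 
Falling Leaves   | Smith 
Winter Gardens   | Smith 
Distant Shores   | Scott 
The Red Mountain | Lewis 


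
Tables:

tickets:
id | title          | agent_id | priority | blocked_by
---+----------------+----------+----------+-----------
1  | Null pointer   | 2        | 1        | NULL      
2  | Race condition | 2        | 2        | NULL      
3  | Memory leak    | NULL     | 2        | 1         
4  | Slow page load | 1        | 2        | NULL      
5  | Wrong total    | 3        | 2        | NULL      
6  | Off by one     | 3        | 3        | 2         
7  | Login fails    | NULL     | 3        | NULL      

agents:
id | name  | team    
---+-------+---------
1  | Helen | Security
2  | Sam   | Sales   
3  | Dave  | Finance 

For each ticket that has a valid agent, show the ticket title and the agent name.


INNER JOIN keeps only tickets rows whose agent_id matches an id in agents. Walk through each ticket:
  - ticket 1 (Null pointer): agent_id=2 -> matches Sam
  - ticket 2 (Race condition): agent_id=2 -> matches Sam
  - ticket 3 (Memory leak): agent_id=NULL, no match -> dropped
  - ticket 4 (Slow page load): agent_id=1 -> matches Helen
  - ticket 5 (Wrong total): agent_id=3 -> matches Dave
  - ticket 6 (Off by one): agent_id=3 -> matches Dave
  - ticket 7 (Login fails): agent_id=NULL, no match -> dropped
So 2 of 7 rows are dropped.

SQL:
SELECT a.title, b.name AS agent
FROM tickets a
INNER JOIN agents b ON a.agent_id = b.id

Result:
title          | agent
---------------+------
Null pointer   | Sam  
Race condition | Sam  
Slow page load | Helen
Wrong total    | Dave 
Off by one     | Dave 


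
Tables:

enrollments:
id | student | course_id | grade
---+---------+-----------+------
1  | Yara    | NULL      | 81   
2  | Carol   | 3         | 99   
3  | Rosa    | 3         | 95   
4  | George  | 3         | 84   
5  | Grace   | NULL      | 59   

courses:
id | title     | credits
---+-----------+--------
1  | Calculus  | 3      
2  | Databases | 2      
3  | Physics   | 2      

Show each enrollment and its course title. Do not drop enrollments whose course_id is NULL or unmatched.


LEFT JOIN keeps every row from enrollments (the left table); where course_id has no match in courses, the course columns become NULL. Walk through each enrollment:
  - enrollment 1 (Yara): course_id=NULL, no match -> kept with NULL
  - enrollment 2 (Carol): course_id=3 -> matches Physics
  - enrollment 3 (Rosa): course_id=3 -> matches Physics
  - enrollment 4 (George): course_id=3 -> matches Physics
  - enrollment 5 (Grace): course_id=NULL, no match -> kept with NULL
All 5 rows appear; 2 have NULL course.

SQL:
SELECT a.student, b.title AS course
FROM enrollments a
LEFT JOIN courses b ON a.course_id = b.id

Result:
student | course 
--------+--------
Yara    | NULL   
Carol   | Physics
Rosa    | Physics
George  | Physics
Grace   | NULL   


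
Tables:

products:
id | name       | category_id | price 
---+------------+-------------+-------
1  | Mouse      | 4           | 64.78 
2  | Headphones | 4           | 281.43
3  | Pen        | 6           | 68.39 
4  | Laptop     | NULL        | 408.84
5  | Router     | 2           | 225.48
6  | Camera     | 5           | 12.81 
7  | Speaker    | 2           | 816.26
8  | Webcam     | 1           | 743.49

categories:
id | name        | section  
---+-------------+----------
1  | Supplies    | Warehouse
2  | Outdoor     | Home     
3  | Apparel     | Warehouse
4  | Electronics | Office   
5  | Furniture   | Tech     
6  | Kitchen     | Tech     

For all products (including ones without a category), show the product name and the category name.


LEFT JOIN keeps every row from products (the left table); where category_id has no match in categories, the category columns become NULL. Walk through each product:
  - product 1 (Mouse): category_id=4 -> matches Electronics
  - product 2 (Headphones): category_id=4 -> matches Electronics
  - product 3 (Pen): category_id=6 -> matches Kitchen
  - product 4 (Laptop): category_id=NULL, no match -> kept with NULL
  - product 5 (Router): category_id=2 -> matches Outdoor
  - product 6 (Camera): category_id=5 -> matches Furniture
  - product 7 (Speaker): category_id=2 -> matches Outdoor
  - product 8 (Webcam): category_id=1 -> matches Supplies
All 8 rows appear; 1 has NULL category.

SQL:
SELECT a.name, b.name AS category
FROM products a
LEFT JOIN categories b ON a.category_id = b.id

Result:
name       | category   
-----------+------------
Mouse      | Electronics
Headphones | Electronics
Pen        | Kitchen    
Laptop     | NULL       
Router     | Outdoor    
Camera     | Furniture  
Speaker    | Outdoor    
Webcam     | Supplies   


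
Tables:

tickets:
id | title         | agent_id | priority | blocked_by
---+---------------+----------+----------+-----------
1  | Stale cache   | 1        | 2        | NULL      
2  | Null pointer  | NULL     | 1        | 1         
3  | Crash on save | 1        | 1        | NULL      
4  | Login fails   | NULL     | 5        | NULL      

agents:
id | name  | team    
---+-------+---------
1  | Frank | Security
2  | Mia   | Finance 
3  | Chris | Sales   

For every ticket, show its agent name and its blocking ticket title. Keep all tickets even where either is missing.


Two LEFT JOINs from the same base table tickets: one to agents via agent_id, one to tickets itself via blocked_by. Both are LEFT so every ticket is preserved.
Match against agents:
  - ticket 1 (Stale cache): agent_id=1 -> matches Frank
  - ticket 2 (Null pointer): agent_id=NULL, no match -> kept with NULL
  - ticket 3 (Crash on save): agent_id=1 -> matches Frank
  - ticket 4 (Login fails): agent_id=NULL, no match -> kept with NULL
Match against tickets (self):
  - ticket 1 (Stale cache): blocked_by=NULL -> NULL
  - ticket 2 (Null pointer): blocked_by=1 -> Stale cache
  - ticket 3 (Crash on save): blocked_by=NULL -> NULL
  - ticket 4 (Login fails): blocked_by=NULL -> NULL

SQL:
SELECT a.title, b.name AS agent, c.title AS blocked_by
FROM tickets a
LEFT JOIN agents b ON a.agent_id = b.id
LEFT JOIN tickets c ON a.blocked_by = c.id

Result:
title         | agent | blocked_by 
--------------+-------+------------
Stale cache   | Frank | NULL       
Null pointer  | NULL  | Stale cache
Crash on save | Frank | NULL       
Login fails   | NULL  | NULL       
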